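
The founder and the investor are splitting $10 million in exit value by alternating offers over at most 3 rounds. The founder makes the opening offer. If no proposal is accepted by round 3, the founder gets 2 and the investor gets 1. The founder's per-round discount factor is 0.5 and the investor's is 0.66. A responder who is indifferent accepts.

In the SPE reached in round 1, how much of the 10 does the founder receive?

6.37

By backward induction:
Round 3 (the founder proposes): the investor gets 1 if talks fail, so the founder offers 1 and keeps 9.
Round 2 (the investor proposes): the founder can get 9 next round, worth 0.5 × 9 = 4.5 now. The investor offers 4.5 and keeps 10 − 4.5 = 5.5.
Round 1 (the founder proposes): the investor can get 5.5 next round, worth 0.66 × 5.5 = 3.63 now. The founder offers 3.63 and keeps 10 − 3.63 = 6.37.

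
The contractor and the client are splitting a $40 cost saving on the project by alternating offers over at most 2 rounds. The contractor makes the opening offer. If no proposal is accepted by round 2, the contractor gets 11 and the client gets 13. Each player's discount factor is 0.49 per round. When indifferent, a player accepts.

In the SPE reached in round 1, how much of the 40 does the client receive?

Round 2 (the client proposes): the contractor gets 11 if talks fail, so the client offers 11 and keeps 29.
Round 1 (the contractor proposes): the client can get 29 next round, worth 0.49 × 29 = 14.21 now. The contractor offers 14.21 and keeps 40 − 14.21 = 25.79.

14.21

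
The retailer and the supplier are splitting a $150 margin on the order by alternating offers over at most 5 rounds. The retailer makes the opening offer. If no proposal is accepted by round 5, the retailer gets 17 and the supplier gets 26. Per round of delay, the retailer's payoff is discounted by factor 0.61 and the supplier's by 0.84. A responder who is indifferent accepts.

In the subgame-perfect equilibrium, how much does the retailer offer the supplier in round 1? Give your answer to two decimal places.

81.15

Round 5 (the retailer proposes): the supplier gets 26 if talks fail, so the retailer offers 26 and keeps 124.
Round 4 (the supplier proposes): the retailer can get 124 next round, worth 0.61 × 124 = 75.64 now; the supplier offers that and keeps 74.36.
Round 3 (the retailer proposes): the supplier can get 74.36 next round, worth 0.84 × 74.36 = 62.4624 now, so the retailer offers 62.4624, keeping 87.5376.
Round 2 (the supplier proposes): the retailer can get 87.5376 next round, worth 0.61 × 87.5376 = 53.397936 now; the supplier offers that and keeps 96.602064.
Round 1 (the retailer proposes): the supplier can get 96.602064 next round, worth 0.84 × 96.602064 = 81.14573376 now. The retailer offers 81.14573376 and keeps 150 − 81.14573376 = 68.85426624.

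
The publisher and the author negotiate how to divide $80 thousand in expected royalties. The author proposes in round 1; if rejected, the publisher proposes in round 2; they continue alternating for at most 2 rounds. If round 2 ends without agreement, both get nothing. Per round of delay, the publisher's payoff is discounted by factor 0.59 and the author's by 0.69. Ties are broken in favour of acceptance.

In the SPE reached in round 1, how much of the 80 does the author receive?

32.8

Solve by backward induction from round 2.
Round 2 (the publisher proposes): the author will accept anything ≥ 0, so the publisher offers 0 and keeps 80.
Round 1 (the author proposes): the publisher can get 80 next round, worth 0.59 × 80 = 47.2 now, so the author offers 47.2, keeping 32.8.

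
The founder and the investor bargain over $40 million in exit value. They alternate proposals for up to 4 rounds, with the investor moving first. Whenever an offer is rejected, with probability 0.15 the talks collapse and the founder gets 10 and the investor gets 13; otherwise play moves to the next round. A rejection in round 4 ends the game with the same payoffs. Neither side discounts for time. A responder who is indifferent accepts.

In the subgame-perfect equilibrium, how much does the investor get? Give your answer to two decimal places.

By backward induction:
Round 4 (the founder proposes): the investor gets 13 if talks fail, so the founder offers 13 and keeps 27.
Round 3 (the investor proposes): rejecting gives the founder an expected 0.85 × 27 + 0.15 × 10 = 24.45, so the investor offers 24.45, keeping 15.55.
Round 2 (the founder proposes): rejecting gives the investor an expected 0.85 × 15.55 + 0.15 × 13 = 15.1675; the founder offers that and keeps 24.8325.
Round 1 (the investor proposes): rejecting gives the founder an expected 0.85 × 24.8325 + 0.15 × 10 = 22.607625; the investor offers that and keeps 17.392375.

17.39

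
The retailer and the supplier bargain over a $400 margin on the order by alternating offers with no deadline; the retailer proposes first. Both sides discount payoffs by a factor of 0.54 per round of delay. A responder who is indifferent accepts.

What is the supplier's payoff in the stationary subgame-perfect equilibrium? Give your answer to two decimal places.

140.26

In a stationary SPE each proposer offers the other exactly their discounted continuation value.
If the retailer keeps x when proposing and the supplier keeps y when proposing, then x = 400 − 0.54y and y = 400 − 0.54x.
Solving: x = 400(1 − 0.54) / (1 − 0.54·0.54) = 184 / 0.7084 ≈ 259.7403.
The supplier gets 400 − 259.7403 ≈ 140.2597.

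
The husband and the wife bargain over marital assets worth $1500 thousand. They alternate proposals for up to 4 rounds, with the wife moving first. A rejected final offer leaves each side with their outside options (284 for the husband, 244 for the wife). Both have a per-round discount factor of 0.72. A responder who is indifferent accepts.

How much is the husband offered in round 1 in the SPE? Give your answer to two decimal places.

Round 4 (the husband proposes): the wife gets 244 if talks fail, so the husband offers 244 and keeps 1256.
Round 3 (the wife proposes): the husband can get 1256 next round, worth 0.72 × 1256 = 904.32 now; the wife offers that and keeps 595.68.
Round 2 (the husband proposes): the wife can get 595.68 next round, worth 0.72 × 595.68 = 428.8896 now. The husband offers 428.8896 and keeps 1500 − 428.8896 = 1071.1104.
Round 1 (the wife proposes): the husband can get 1071.1104 next round, worth 0.72 × 1071.1104 = 771.199488 now. The wife offers 771.199488 and keeps 1500 − 771.199488 = 728.800512.

771.20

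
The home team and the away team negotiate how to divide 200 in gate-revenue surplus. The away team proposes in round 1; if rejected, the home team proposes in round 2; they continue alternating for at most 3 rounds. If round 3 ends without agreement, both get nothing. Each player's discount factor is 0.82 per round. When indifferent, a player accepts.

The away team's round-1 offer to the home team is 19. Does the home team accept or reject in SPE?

Round 3 (the away team proposes): the home team will accept anything ≥ 0, so the away team offers 0 and keeps 200.
Round 2 (the home team proposes): the away team can get 200 next round, worth 0.82 × 200 = 164 now. The home team offers 164 and keeps 200 − 164 = 36.
So by rejecting in round 1, the home team gets 36 next round, worth 0.82 × 36 = 29.52 now.
Offer 19 < 29.52, so the home team rejects.

Reject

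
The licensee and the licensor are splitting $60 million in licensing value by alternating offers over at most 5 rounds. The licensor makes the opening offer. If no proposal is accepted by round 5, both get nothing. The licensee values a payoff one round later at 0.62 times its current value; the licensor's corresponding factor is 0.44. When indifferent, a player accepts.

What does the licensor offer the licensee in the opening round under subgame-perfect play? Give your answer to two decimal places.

26.51

Round 5 (the licensor proposes): the licensee will accept anything ≥ 0, so the licensor offers 0 and keeps 60.
Round 4 (the licensee proposes): the licensor can get 60 next round, worth 0.44 × 60 = 26.4 now, so the licensee offers 26.4, keeping 33.6.
Round 3 (the licensor proposes): the licensee can get 33.6 next round, worth 0.62 × 33.6 = 20.832 now; the licensor offers that and keeps 39.168.
Round 2 (the licensee proposes): the licensor can get 39.168 next round, worth 0.44 × 39.168 = 17.23392 now. The licensee offers 17.23392 and keeps 60 − 17.23392 = 42.76608.
Round 1 (the licensor proposes): the licensee can get 42.76608 next round, worth 0.62 × 42.76608 = 26.5149696 now. The licensor offers 26.5149696 and keeps 60 − 26.5149696 = 33.4850304.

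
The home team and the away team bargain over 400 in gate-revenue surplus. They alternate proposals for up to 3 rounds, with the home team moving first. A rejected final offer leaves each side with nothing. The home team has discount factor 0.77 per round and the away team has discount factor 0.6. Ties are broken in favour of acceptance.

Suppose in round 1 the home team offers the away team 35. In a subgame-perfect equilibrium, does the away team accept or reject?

Reject

Round 3 (the home team proposes): rejection yields 0 for the away team; the home team offers 0 and keeps 400.
Round 2 (the away team proposes): the home team can get 400 next round, worth 0.77 × 400 = 308 now; the away team offers that and keeps 92.
So by rejecting in round 1, the away team gets 92 next round, worth 0.6 × 92 = 55.2 now.
Offer 35 < 55.2, so the away team rejects.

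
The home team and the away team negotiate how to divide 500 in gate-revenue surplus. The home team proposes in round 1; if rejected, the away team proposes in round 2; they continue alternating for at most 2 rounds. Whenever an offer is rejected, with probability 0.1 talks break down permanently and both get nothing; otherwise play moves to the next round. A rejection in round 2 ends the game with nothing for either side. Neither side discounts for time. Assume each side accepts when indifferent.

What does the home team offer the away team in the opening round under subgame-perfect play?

Round 2 (the away team proposes): rejection yields 0 for the home team; the away team offers 0 and keeps 500.
Round 1 (the home team proposes): rejecting gives the away team an expected 0.9 × 500 = 450. The home team offers 450 and keeps 500 − 450 = 50.

450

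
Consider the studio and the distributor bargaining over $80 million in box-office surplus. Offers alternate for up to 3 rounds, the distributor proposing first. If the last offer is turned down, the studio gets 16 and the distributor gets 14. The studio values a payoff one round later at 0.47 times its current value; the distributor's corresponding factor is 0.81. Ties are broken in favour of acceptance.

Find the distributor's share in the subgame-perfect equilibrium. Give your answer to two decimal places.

66.76

Round 3 (the distributor proposes): the studio gets 16 if talks fail, so the distributor offers 16 and keeps 64.
Round 2 (the studio proposes): the distributor can get 64 next round, worth 0.81 × 64 = 51.84 now; the studio offers that and keeps 28.16.
Round 1 (the distributor proposes): the studio can get 28.16 next round, worth 0.47 × 28.16 = 13.2352 now. The distributor offers 13.2352 and keeps 80 − 13.2352 = 66.7648.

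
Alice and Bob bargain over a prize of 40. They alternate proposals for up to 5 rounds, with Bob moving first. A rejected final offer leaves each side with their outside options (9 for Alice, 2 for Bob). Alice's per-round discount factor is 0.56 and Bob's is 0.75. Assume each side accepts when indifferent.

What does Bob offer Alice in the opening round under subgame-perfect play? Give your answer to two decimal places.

9.54

Work backward from the last round.
Round 5 (Bob proposes): Alice gets 9 if talks fail, so Bob offers 9 and keeps 31.
Round 4 (Alice proposes): Bob can get 31 next round, worth 0.75 × 31 = 23.25 now. Alice offers 23.25 and keeps 40 − 23.25 = 16.75.
Round 3 (Bob proposes): Alice can get 16.75 next round, worth 0.56 × 16.75 = 9.38 now, so Bob offers 9.38, keeping 30.62.
Round 2 (Alice proposes): Bob can get 30.62 next round, worth 0.75 × 30.62 = 22.965 now, so Alice offers 22.965, keeping 17.035.
Round 1 (Bob proposes): Alice can get 17.035 next round, worth 0.56 × 17.035 = 9.5396 now; Bob offers that and keeps 30.4604.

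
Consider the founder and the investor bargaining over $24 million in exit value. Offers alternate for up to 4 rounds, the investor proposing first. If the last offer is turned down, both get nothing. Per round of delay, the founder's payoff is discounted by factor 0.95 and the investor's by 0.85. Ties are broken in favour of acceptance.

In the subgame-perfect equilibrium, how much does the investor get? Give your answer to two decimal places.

2.17

Round 4 (the founder proposes): the investor will accept anything ≥ 0, so the founder offers 0 and keeps 24.
Round 3 (the investor proposes): the founder can get 24 next round, worth 0.95 × 24 = 22.8 now, so the investor offers 22.8, keeping 1.2.
Round 2 (the founder proposes): the investor can get 1.2 next round, worth 0.85 × 1.2 = 1.02 now. The founder offers 1.02 and keeps 24 − 1.02 = 22.98.
Round 1 (the investor proposes): the founder can get 22.98 next round, worth 0.95 × 22.98 = 21.831 now, so the investor offers 21.831, keeping 2.169.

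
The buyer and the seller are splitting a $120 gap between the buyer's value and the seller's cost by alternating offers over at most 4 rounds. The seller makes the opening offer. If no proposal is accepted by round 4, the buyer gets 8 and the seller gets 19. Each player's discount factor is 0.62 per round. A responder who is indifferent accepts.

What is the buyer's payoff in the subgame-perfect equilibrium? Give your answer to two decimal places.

52.34

Round 4 (the buyer proposes): the seller gets 19 if talks fail, so the buyer offers 19 and keeps 101.
Round 3 (the seller proposes): the buyer can get 101 next round, worth 0.62 × 101 = 62.62 now, so the seller offers 62.62, keeping 57.38.
Round 2 (the buyer proposes): the seller can get 57.38 next round, worth 0.62 × 57.38 = 35.5756 now; the buyer offers that and keeps 84.4244.
Round 1 (the seller proposes): the buyer can get 84.4244 next round, worth 0.62 × 84.4244 = 52.343128 now. The seller offers 52.343128 and keeps 120 − 52.343128 = 67.656872.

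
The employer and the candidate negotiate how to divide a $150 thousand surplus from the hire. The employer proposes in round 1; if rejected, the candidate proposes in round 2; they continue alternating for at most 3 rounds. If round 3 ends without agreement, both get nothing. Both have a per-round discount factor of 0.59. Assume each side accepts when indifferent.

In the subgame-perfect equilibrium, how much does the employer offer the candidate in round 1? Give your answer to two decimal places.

36.29

By backward induction:
Round 3 (the employer proposes): the candidate will accept anything ≥ 0, so the employer offers 0 and keeps 150.
Round 2 (the candidate proposes): the employer can get 150 next round, worth 0.59 × 150 = 88.5 now; the candidate offers that and keeps 61.5.
Round 1 (the employer proposes): the candidate can get 61.5 next round, worth 0.59 × 61.5 = 36.285 now; the employer offers that and keeps 113.715.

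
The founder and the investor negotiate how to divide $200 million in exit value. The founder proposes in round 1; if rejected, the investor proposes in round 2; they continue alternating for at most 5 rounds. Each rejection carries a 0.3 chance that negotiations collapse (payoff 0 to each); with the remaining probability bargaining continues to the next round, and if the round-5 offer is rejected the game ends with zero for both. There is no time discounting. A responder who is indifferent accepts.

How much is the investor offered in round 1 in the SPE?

Round 5 (the founder proposes): the investor will accept anything ≥ 0, so the founder offers 0 and keeps 200.
Round 4 (the investor proposes): rejecting gives the founder an expected 0.7 × 200 = 140, so the investor offers 140, keeping 60.
Round 3 (the founder proposes): rejecting gives the investor an expected 0.7 × 60 = 42. The founder offers 42 and keeps 200 − 42 = 158.
Round 2 (the investor proposes): rejecting gives the founder an expected 0.7 × 158 = 110.6. The investor offers 110.6 and keeps 200 − 110.6 = 89.4.
Round 1 (the founder proposes): rejecting gives the investor an expected 0.7 × 89.4 = 62.58, so the founder offers 62.58, keeping 137.42.

62.58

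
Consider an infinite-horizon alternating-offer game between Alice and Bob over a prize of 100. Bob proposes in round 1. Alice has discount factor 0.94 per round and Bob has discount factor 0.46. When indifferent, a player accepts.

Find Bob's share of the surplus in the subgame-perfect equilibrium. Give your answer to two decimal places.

Let x be Bob's share when Bob proposes and y be Alice's share when Alice proposes.
Alice accepts iff offered ≥ 0.94·y, so x = 100 − 0.94y. Symmetrically y = 100 − 0.46x.
Substituting: x = 100 − 0.94(100 − 0.46x), giving x(1 − 0.46·0.94) = 100(1 − 0.94).
So x = 100 × 0.06 / 0.5676 ≈ 10.5708, and Alice receives 100 − x ≈ 89.4292.

10.57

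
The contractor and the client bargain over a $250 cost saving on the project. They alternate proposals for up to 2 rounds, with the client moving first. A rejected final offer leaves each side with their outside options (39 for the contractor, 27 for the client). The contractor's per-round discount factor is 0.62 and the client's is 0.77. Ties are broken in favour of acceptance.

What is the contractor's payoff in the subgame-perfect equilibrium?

By backward induction:
Round 2 (the contractor proposes): the client gets 27 if talks fail, so the contractor offers 27 and keeps 223.
Round 1 (the client proposes): the contractor can get 223 next round, worth 0.62 × 223 = 138.26 now; the client offers that and keeps 111.74.

138.26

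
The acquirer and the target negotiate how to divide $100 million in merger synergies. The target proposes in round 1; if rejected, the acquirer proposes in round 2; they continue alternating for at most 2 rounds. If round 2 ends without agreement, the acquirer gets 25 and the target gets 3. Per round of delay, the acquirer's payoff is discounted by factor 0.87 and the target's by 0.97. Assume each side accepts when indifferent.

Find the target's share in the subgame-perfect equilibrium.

15.61

Round 2 (the acquirer proposes): the target gets 3 if talks fail, so the acquirer offers 3 and keeps 97.
Round 1 (the target proposes): the acquirer can get 97 next round, worth 0.87 × 97 = 84.39 now, so the target offers 84.39, keeping 15.61.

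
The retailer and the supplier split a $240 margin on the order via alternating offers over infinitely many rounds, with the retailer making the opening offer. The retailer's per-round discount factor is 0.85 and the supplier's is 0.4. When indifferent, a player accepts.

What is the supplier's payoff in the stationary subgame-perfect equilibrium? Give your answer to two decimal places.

In a stationary SPE each proposer offers the other exactly their discounted continuation value.
If the retailer keeps x when proposing and the supplier keeps y when proposing, then x = 240 − 0.4y and y = 240 − 0.85x.
Solving: x = 240(1 − 0.4) / (1 − 0.85·0.4) = 144 / 0.66 ≈ 218.1818.
The supplier gets 240 − 218.1818 ≈ 21.8182.

21.82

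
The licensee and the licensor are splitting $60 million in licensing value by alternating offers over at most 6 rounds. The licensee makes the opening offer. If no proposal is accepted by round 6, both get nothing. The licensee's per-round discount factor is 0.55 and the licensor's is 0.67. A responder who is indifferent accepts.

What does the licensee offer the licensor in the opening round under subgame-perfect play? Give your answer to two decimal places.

30.22

Work backward from the last round.
Round 6 (the licensor proposes): rejection yields 0 for the licensee; the licensor offers 0 and keeps 60.
Round 5 (the licensee proposes): the licensor can get 60 next round, worth 0.67 × 60 = 40.2 now; the licensee offers that and keeps 19.8.
Round 4 (the licensor proposes): the licensee can get 19.8 next round, worth 0.55 × 19.8 = 10.89 now; the licensor offers that and keeps 49.11.
Round 3 (the licensee proposes): the licensor can get 49.11 next round, worth 0.67 × 49.11 = 32.9037 now, so the licensee offers 32.9037, keeping 27.0963.
Round 2 (the licensor proposes): the licensee can get 27.0963 next round, worth 0.55 × 27.0963 = 14.902965 now, so the licensor offers 14.902965, keeping 45.097035.
Round 1 (the licensee proposes): the licensor can get 45.097035 next round, worth 0.67 × 45.097035 = 30.21501345 now, so the licensee offers 30.21501345, keeping 29.78498655.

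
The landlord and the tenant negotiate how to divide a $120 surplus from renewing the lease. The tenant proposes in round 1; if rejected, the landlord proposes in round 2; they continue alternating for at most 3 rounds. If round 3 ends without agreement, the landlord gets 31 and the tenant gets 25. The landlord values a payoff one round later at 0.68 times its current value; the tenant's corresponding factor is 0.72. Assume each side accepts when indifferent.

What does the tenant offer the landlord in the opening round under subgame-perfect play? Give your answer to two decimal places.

38.03

Round 3 (the tenant proposes): the landlord gets 31 if talks fail, so the tenant offers 31 and keeps 89.
Round 2 (the landlord proposes): the tenant can get 89 next round, worth 0.72 × 89 = 64.08 now. The landlord offers 64.08 and keeps 120 − 64.08 = 55.92.
Round 1 (the tenant proposes): the landlord can get 55.92 next round, worth 0.68 × 55.92 = 38.0256 now, so the tenant offers 38.0256, keeping 81.9744.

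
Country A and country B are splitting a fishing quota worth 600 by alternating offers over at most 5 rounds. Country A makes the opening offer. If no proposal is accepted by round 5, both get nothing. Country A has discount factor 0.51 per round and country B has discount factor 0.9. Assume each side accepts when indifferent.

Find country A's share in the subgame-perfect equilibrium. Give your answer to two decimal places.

Round 5 (country A proposes): country B will accept anything ≥ 0, so country A offers 0 and keeps 600.
Round 4 (country B proposes): country A can get 600 next round, worth 0.51 × 600 = 306 now, so country B offers 306, keeping 294.
Round 3 (country A proposes): country B can get 294 next round, worth 0.9 × 294 = 264.6 now; country A offers that and keeps 335.4.
Round 2 (country B proposes): country A can get 335.4 next round, worth 0.51 × 335.4 = 171.054 now, so country B offers 171.054, keeping 428.946.
Round 1 (country A proposes): country B can get 428.946 next round, worth 0.9 × 428.946 = 386.0514 now; country A offers that and keeps 213.9486.

213.95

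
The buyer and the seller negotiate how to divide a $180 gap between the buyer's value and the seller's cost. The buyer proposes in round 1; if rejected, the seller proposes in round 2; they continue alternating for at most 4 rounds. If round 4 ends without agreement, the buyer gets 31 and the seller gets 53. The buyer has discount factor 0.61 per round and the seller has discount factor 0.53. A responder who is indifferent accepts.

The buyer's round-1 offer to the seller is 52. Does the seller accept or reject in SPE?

Reject

Round 4 (the seller proposes): the buyer gets 31 if talks fail, so the seller offers 31 and keeps 149.
Round 3 (the buyer proposes): the seller can get 149 next round, worth 0.53 × 149 = 78.97 now. The buyer offers 78.97 and keeps 180 − 78.97 = 101.03.
Round 2 (the seller proposes): the buyer can get 101.03 next round, worth 0.61 × 101.03 = 61.6283 now; the seller offers that and keeps 118.3717.
So by rejecting in round 1, the seller gets 118.3717 next round, worth 0.53 × 118.3717 = 62.737001 now.
Offer 52 < 62.737001, so the seller rejects.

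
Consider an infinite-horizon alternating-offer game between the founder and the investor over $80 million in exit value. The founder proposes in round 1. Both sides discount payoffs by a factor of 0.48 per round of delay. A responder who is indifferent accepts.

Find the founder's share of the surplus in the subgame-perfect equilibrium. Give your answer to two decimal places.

54.05

Let x be the founder's share when the founder proposes and y be the investor's share when the investor proposes.
The investor accepts iff offered ≥ 0.48·y, so x = 80 − 0.48y. Symmetrically y = 80 − 0.48x.
Substituting: x = 80 − 0.48(80 − 0.48x), giving x(1 − 0.48·0.48) = 80(1 − 0.48).
So x = 80 × 0.52 / 0.7696 ≈ 54.0541, and the investor receives 80 − x ≈ 25.9459.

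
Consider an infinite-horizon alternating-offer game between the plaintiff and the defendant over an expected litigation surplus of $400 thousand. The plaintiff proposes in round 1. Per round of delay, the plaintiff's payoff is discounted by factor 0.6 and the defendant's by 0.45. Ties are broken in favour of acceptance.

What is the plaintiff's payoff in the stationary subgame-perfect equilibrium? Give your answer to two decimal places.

301.37

Let x be the plaintiff's share when the plaintiff proposes and y be the defendant's share when the defendant proposes.
The defendant accepts iff offered ≥ 0.45·y, so x = 400 − 0.45y. Symmetrically y = 400 − 0.6x.
Substituting: x = 400 − 0.45(400 − 0.6x), giving x(1 − 0.6·0.45) = 400(1 − 0.45).
So x = 400 × 0.55 / 0.73 ≈ 301.3699, and the defendant receives 400 − x ≈ 98.6301.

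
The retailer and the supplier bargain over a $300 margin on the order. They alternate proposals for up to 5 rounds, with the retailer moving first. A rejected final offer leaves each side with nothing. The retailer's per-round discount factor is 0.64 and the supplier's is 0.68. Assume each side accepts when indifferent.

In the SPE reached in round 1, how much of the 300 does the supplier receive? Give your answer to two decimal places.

Round 5 (the retailer proposes): the supplier will accept anything ≥ 0, so the retailer offers 0 and keeps 300.
Round 4 (the supplier proposes): the retailer can get 300 next round, worth 0.64 × 300 = 192 now, so the supplier offers 192, keeping 108.
Round 3 (the retailer proposes): the supplier can get 108 next round, worth 0.68 × 108 = 73.44 now. The retailer offers 73.44 and keeps 300 − 73.44 = 226.56.
Round 2 (the supplier proposes): the retailer can get 226.56 next round, worth 0.64 × 226.56 = 144.9984 now, so the supplier offers 144.9984, keeping 155.0016.
Round 1 (the retailer proposes): the supplier can get 155.0016 next round, worth 0.68 × 155.0016 = 105.401088 now; the retailer offers that and keeps 194.598912.

105.40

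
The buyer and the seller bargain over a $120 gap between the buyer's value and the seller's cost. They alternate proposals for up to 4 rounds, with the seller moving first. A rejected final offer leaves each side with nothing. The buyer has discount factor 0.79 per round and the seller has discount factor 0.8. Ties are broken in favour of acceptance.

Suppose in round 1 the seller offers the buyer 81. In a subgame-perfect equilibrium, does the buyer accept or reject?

Accept

Round 4 (the buyer proposes): rejection yields 0 for the seller; the buyer offers 0 and keeps 120.
Round 3 (the seller proposes): the buyer can get 120 next round, worth 0.79 × 120 = 94.8 now. The seller offers 94.8 and keeps 120 − 94.8 = 25.2.
Round 2 (the buyer proposes): the seller can get 25.2 next round, worth 0.8 × 25.2 = 20.16 now. The buyer offers 20.16 and keeps 120 − 20.16 = 99.84.
So by rejecting in round 1, the buyer gets 99.84 next round, worth 0.79 × 99.84 = 78.8736 now.
Offer 81 ≥ 78.8736, so the buyer accepts.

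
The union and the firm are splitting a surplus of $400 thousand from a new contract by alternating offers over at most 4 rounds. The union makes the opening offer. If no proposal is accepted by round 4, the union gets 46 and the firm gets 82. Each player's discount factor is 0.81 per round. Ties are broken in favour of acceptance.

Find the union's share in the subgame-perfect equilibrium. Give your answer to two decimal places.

Work backward from the last round.
Round 4 (the firm proposes): the union gets 46 if talks fail, so the firm offers 46 and keeps 354.
Round 3 (the union proposes): the firm can get 354 next round, worth 0.81 × 354 = 286.74 now, so the union offers 286.74, keeping 113.26.
Round 2 (the firm proposes): the union can get 113.26 next round, worth 0.81 × 113.26 = 91.7406 now. The firm offers 91.7406 and keeps 400 − 91.7406 = 308.2594.
Round 1 (the union proposes): the firm can get 308.2594 next round, worth 0.81 × 308.2594 = 249.690114 now; the union offers that and keeps 150.309886.

150.31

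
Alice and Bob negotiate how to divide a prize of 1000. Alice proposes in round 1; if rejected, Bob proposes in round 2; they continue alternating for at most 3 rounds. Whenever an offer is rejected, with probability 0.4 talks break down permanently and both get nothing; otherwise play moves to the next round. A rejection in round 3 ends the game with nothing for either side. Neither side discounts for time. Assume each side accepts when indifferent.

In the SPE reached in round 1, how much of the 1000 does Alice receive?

760

By backward induction:
Round 3 (Alice proposes): rejection yields 0 for Bob; Alice offers 0 and keeps 1000.
Round 2 (Bob proposes): rejecting gives Alice an expected 0.6 × 1000 = 600, so Bob offers 600, keeping 400.
Round 1 (Alice proposes): rejecting gives Bob an expected 0.6 × 400 = 240, so Alice offers 240, keeping 760.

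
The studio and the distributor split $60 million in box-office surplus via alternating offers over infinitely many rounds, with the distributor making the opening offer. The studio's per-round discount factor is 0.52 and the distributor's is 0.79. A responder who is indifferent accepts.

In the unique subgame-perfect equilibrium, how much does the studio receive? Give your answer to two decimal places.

Let x be the distributor's share when the distributor proposes and y be the studio's share when the studio proposes.
The studio accepts iff offered ≥ 0.52·y, so x = 60 − 0.52y. Symmetrically y = 60 − 0.79x.
Substituting: x = 60 − 0.52(60 − 0.79x), giving x(1 − 0.79·0.52) = 60(1 − 0.52).
So x = 60 × 0.48 / 0.5892 ≈ 48.8798, and the studio receives 60 − x ≈ 11.1202.

11.12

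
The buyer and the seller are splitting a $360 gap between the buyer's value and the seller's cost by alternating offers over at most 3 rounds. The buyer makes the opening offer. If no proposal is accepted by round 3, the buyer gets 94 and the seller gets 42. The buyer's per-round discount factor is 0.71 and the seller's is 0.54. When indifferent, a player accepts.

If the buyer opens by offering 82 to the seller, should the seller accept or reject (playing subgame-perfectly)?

Round 3 (the buyer proposes): the seller gets 42 if talks fail, so the buyer offers 42 and keeps 318.
Round 2 (the seller proposes): the buyer can get 318 next round, worth 0.71 × 318 = 225.78 now; the seller offers that and keeps 134.22.
So by rejecting in round 1, the seller gets 134.22 next round, worth 0.54 × 134.22 = 72.4788 now.
Offer 82 ≥ 72.4788, so the seller accepts.

Accept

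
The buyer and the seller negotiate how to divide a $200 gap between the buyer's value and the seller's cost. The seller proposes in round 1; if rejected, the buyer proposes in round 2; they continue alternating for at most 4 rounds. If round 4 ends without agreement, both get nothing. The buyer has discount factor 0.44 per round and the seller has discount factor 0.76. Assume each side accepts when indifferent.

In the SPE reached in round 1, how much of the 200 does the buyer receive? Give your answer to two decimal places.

Solve by backward induction from round 4.
Round 4 (the buyer proposes): rejection yields 0 for the seller; the buyer offers 0 and keeps 200.
Round 3 (the seller proposes): the buyer can get 200 next round, worth 0.44 × 200 = 88 now, so the seller offers 88, keeping 112.
Round 2 (the buyer proposes): the seller can get 112 next round, worth 0.76 × 112 = 85.12 now, so the buyer offers 85.12, keeping 114.88.
Round 1 (the seller proposes): the buyer can get 114.88 next round, worth 0.44 × 114.88 = 50.5472 now, so the seller offers 50.5472, keeping 149.4528.

50.55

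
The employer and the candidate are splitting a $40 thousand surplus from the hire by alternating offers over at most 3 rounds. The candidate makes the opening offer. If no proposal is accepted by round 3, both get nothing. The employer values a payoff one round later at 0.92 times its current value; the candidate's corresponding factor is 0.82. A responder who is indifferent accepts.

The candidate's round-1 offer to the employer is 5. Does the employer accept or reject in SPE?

Reject

Round 3 (the candidate proposes): rejection yields 0 for the employer; the candidate offers 0 and keeps 40.
Round 2 (the employer proposes): the candidate can get 40 next round, worth 0.82 × 40 = 32.8 now. The employer offers 32.8 and keeps 40 − 32.8 = 7.2.
So by rejecting in round 1, the employer gets 7.2 next round, worth 0.92 × 7.2 = 6.624 now.
Offer 5 < 6.624, so the employer rejects.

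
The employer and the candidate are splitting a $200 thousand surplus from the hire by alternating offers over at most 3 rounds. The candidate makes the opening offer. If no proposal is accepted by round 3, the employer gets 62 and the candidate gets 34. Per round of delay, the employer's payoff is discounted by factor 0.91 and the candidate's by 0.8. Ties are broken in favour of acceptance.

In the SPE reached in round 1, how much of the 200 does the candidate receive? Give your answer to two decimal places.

Solve by backward induction from round 3.
Round 3 (the candidate proposes): the employer gets 62 if talks fail, so the candidate offers 62 and keeps 138.
Round 2 (the employer proposes): the candidate can get 138 next round, worth 0.8 × 138 = 110.4 now; the employer offers that and keeps 89.6.
Round 1 (the candidate proposes): the employer can get 89.6 next round, worth 0.91 × 89.6 = 81.536 now. The candidate offers 81.536 and keeps 200 − 81.536 = 118.464.

118.46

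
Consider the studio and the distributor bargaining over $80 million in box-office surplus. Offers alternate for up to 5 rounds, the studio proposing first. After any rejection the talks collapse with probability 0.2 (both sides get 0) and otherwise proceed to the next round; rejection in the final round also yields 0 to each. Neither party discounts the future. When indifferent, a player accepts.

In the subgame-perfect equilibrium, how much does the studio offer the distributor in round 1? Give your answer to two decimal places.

20.99

Round 5 (the studio proposes): rejection yields 0 for the distributor; the studio offers 0 and keeps 80.
Round 4 (the distributor proposes): rejecting gives the studio an expected 0.8 × 80 = 64, so the distributor offers 64, keeping 16.
Round 3 (the studio proposes): rejecting gives the distributor an expected 0.8 × 16 = 12.8; the studio offers that and keeps 67.2.
Round 2 (the distributor proposes): rejecting gives the studio an expected 0.8 × 67.2 = 53.76. The distributor offers 53.76 and keeps 80 − 53.76 = 26.24.
Round 1 (the studio proposes): rejecting gives the distributor an expected 0.8 × 26.24 = 20.992, so the studio offers 20.992, keeping 59.008.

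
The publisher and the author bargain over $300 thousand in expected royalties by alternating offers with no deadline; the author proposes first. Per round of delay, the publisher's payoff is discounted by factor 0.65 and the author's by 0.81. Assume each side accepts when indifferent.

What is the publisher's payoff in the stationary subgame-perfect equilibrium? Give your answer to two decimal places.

78.25

When the author proposes, the publisher accepts any offer worth at least 0.65 times what the publisher would get by proposing next round; and vice versa.
This gives x = 300 − 0.65y and y = 300 − 0.81x, where x and y are each side's share when it proposes.
Hence (1 − 0.65·0.81)x = 300(1 − 0.65), i.e. 0.4735·x = 105.
x ≈ 221.7529; the publisher's share is 300 − x ≈ 78.2471.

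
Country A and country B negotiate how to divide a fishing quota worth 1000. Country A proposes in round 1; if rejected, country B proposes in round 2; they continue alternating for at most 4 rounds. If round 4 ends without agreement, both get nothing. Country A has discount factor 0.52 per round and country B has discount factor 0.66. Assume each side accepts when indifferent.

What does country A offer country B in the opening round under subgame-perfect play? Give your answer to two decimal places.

Round 4 (country B proposes): rejection yields 0 for country A; country B offers 0 and keeps 1000.
Round 3 (country A proposes): country B can get 1000 next round, worth 0.66 × 1000 = 660 now; country A offers that and keeps 340.
Round 2 (country B proposes): country A can get 340 next round, worth 0.52 × 340 = 176.8 now, so country B offers 176.8, keeping 823.2.
Round 1 (country A proposes): country B can get 823.2 next round, worth 0.66 × 823.2 = 543.312 now, so country A offers 543.312, keeping 456.688.

543.31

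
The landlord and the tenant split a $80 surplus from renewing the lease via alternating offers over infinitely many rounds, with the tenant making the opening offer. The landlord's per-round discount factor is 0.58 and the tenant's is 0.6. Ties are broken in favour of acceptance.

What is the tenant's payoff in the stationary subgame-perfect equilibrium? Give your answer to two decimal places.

When the tenant proposes, the landlord accepts any offer worth at least 0.58 times what the landlord would get by proposing next round; and vice versa.
This gives x = 80 − 0.58y and y = 80 − 0.6x, where x and y are each side's share when it proposes.
Hence (1 − 0.58·0.6)x = 80(1 − 0.58), i.e. 0.652·x = 33.6.
x ≈ 51.5337; the landlord's share is 80 − x ≈ 28.4663.

51.53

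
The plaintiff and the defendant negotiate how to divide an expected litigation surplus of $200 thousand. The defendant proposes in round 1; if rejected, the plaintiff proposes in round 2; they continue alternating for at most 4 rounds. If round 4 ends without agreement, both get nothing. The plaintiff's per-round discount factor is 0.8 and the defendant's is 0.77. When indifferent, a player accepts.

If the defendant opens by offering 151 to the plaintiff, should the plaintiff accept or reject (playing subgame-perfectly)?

Accept

Round 4 (the plaintiff proposes): rejection yields 0 for the defendant; the plaintiff offers 0 and keeps 200.
Round 3 (the defendant proposes): the plaintiff can get 200 next round, worth 0.8 × 200 = 160 now. The defendant offers 160 and keeps 200 − 160 = 40.
Round 2 (the plaintiff proposes): the defendant can get 40 next round, worth 0.77 × 40 = 30.8 now; the plaintiff offers that and keeps 169.2.
So by rejecting in round 1, the plaintiff gets 169.2 next round, worth 0.8 × 169.2 = 135.36 now.
Offer 151 ≥ 135.36, so the plaintiff accepts.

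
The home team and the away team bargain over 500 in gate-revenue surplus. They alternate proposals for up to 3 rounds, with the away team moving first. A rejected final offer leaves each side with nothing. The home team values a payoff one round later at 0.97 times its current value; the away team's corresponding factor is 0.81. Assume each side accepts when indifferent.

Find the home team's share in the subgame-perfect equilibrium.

Round 3 (the away team proposes): the home team will accept anything ≥ 0, so the away team offers 0 and keeps 500.
Round 2 (the home team proposes): the away team can get 500 next round, worth 0.81 × 500 = 405 now. The home team offers 405 and keeps 500 − 405 = 95.
Round 1 (the away team proposes): the home team can get 95 next round, worth 0.97 × 95 = 92.15 now. The away team offers 92.15 and keeps 500 − 92.15 = 407.85.

92.15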